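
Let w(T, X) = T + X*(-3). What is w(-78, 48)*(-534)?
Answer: 118548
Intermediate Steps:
w(T, X) = T - 3*X
w(-78, 48)*(-534) = (-78 - 3*48)*(-534) = (-78 - 144)*(-534) = -222*(-534) = 118548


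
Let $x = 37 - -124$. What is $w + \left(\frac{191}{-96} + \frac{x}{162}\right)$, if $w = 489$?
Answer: $\frac{1264907}{2592} \approx 488.0$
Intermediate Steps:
$x = 161$ ($x = 37 + 124 = 161$)
$w + \left(\frac{191}{-96} + \frac{x}{162}\right) = 489 + \left(\frac{191}{-96} + \frac{161}{162}\right) = 489 + \left(191 \left(- \frac{1}{96}\right) + 161 \cdot \frac{1}{162}\right) = 489 + \left(- \frac{191}{96} + \frac{161}{162}\right) = 489 - \frac{2581}{2592} = \frac{1264907}{2592}$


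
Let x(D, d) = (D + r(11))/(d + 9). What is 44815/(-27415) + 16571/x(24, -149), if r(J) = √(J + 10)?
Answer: -20352701263/202871 + 463988*√21/111 ≈ -81168.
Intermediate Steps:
r(J) = √(10 + J)
x(D, d) = (D + √21)/(9 + d) (x(D, d) = (D + √(10 + 11))/(d + 9) = (D + √21)/(9 + d))
44815/(-27415) + 16571/x(24, -149) = 44815/(-27415) + 16571/(((24 + √21)/(9 - 149))) = 44815*(-1/27415) + 16571/(((24 + √21)/(-140))) = -8963/5483 + 16571/((-(24 + √21)/140)) = -8963/5483 + 16571/(-6/35 - √21/140)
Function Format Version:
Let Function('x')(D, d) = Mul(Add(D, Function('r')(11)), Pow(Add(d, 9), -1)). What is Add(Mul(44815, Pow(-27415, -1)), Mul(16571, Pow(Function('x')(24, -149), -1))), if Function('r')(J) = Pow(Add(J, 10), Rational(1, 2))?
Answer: Add(Rational(-20352701263, 202871), Mul(Rational(463988, 111), Pow(21, Rational(1, 2)))) ≈ -81168.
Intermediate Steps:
Function('r')(J) = Pow(Add(10, J), Rational(1, 2))
Function('x')(D, d) = Mul(Pow(Add(9, d), -1), Add(D, Pow(21, Rational(1, 2)))) (Function('x')(D, d) = Mul(Add(D, Pow(Add(10, 11), Rational(1, 2))), Pow(Add(d, 9), -1)) = Mul(Add(D, Pow(21, Rational(1, 2))), Pow(Add(9, d), -1)) = Mul(Pow(Add(9, d), -1), Add(D, Pow(21, Rational(1, 2)))))
Add(Mul(44815, Pow(-27415, -1)), Mul(16571, Pow(Function('x')(24, -149), -1))) = Add(Mul(44815, Pow(-27415, -1)), Mul(16571, Pow(Mul(Pow(Add(9, -149), -1), Add(24, Pow(21, Rational(1, 2)))), -1))) = Add(Mul(44815, Rational(-1, 27415)), Mul(16571, Pow(Mul(Pow(-140, -1), Add(24, Pow(21, Rational(1, 2)))), -1))) = Add(Rational(-8963, 5483), Mul(16571, Pow(Mul(Rational(-1, 140), Add(24, Pow(21, Rational(1, 2)))), -1))) = Add(Rational(-8963, 5483), Mul(16571, Pow(Add(Rational(-6, 35), Mul(Rational(-1, 140), Pow(21, Rational(1, 2)))), -1)))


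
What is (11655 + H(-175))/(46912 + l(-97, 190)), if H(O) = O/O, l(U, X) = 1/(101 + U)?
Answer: 46624/187649 ≈ 0.24846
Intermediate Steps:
H(O) = 1
(11655 + H(-175))/(46912 + l(-97, 190)) = (11655 + 1)/(46912 + 1/(101 - 97)) = 11656/(46912 + 1/4) = 11656/(46912 + ¼) = 11656/(187649/4) = 11656*(4/187649) = 46624/187649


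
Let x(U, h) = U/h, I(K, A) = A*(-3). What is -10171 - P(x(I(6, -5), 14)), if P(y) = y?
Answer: -142409/14 ≈ -10172.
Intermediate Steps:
I(K, A) = -3*A
-10171 - P(x(I(6, -5), 14)) = -10171 - (-3*(-5))/14 = -10171 - 15/14 = -142409/14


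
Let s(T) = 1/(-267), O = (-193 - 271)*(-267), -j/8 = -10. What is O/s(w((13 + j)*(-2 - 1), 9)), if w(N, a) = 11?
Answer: -33078096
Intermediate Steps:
j = 80 (j = -8*(-10) = 80)
O = 123888 (O = -464*(-267) = 123888)
s(T) = -1/267
O/s(w((13 + j)*(-2 - 1), 9)) = 123888/(-1/267) = 123888*(-267) = -33078096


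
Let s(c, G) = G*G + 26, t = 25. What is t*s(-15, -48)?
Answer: 58250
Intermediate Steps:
s(c, G) = 26 + G**2 (s(c, G) = G**2 + 26 = 26 + G**2)
t*s(-15, -48) = 25*(26 + (-48)**2) = 25*(26 + 2304) = 25*2330 = 58250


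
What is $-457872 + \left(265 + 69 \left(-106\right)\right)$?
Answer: $-464921$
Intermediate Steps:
$-457872 + \left(265 + 69 \left(-106\right)\right) = -457872 + \left(265 - 7314\right) = -457872 - 7049 = -464921$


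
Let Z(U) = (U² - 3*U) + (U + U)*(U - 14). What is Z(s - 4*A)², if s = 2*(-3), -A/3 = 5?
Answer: 50041476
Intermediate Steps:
A = -15 (A = -3*5 = -15)
s = -6
Z(U) = U² - 3*U + 2*U*(-14 + U) (Z(U) = (U² - 3*U) + (2*U)*(-14 + U) = (U² - 3*U) + 2*U*(-14 + U) = U² - 3*U + 2*U*(-14 + U))
Z(s - 4*A)² = ((-6 - 4*(-15))*(-31 + 3*(-6 - 4*(-15))))² = ((-6 + 60)*(-31 + 3*(-6 + 60)))² = (54*(-31 + 3*54))² = (54*(-31 + 162))² = (54*131)² = 7074² = 50041476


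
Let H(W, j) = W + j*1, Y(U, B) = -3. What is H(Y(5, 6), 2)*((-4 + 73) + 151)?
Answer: -220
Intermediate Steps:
H(W, j) = W + j
H(Y(5, 6), 2)*((-4 + 73) + 151) = (-3 + 2)*((-4 + 73) + 151) = -(69 + 151) = -1*220 = -220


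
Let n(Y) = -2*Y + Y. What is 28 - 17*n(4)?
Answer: 96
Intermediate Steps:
n(Y) = -Y
28 - 17*n(4) = 28 - (-17)*4 = 28 - 17*(-4) = 28 + 68 = 96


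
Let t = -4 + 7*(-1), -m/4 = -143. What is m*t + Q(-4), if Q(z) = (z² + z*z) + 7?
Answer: -6253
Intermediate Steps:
m = 572 (m = -4*(-143) = 572)
Q(z) = 7 + 2*z² (Q(z) = (z² + z²) + 7 = 2*z² + 7 = 7 + 2*z²)
t = -11 (t = -4 - 7 = -11)
m*t + Q(-4) = 572*(-11) + (7 + 2*(-4)²) = -6292 + (7 + 2*16) = -6292 + (7 + 32) = -6292 + 39 = -6253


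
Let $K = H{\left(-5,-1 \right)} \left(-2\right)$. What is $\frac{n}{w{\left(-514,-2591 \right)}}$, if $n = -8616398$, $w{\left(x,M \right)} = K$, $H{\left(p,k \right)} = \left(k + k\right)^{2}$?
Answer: $\frac{4308199}{4} \approx 1.0771 \cdot 10^{6}$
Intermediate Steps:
$H{\left(p,k \right)} = 4 k^{2}$ ($H{\left(p,k \right)} = \left(2 k\right)^{2} = 4 k^{2}$)
$K = -8$ ($K = 4 \left(-1\right)^{2} \left(-2\right) = 4 \cdot 1 \left(-2\right) = 4 \left(-2\right) = -8$)
$w{\left(x,M \right)} = -8$
$\frac{n}{w{\left(-514,-2591 \right)}} = - \frac{8616398}{-8} = \left(-8616398\right) \left(- \frac{1}{8}\right) = \frac{4308199}{4}$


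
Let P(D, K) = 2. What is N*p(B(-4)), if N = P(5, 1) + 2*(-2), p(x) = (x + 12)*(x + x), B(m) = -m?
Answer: -256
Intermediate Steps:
p(x) = 2*x*(12 + x) (p(x) = (12 + x)*(2*x) = 2*x*(12 + x))
N = -2 (N = 2 + 2*(-2) = 2 - 4 = -2)
N*p(B(-4)) = -4*(-1*(-4))*(12 - 1*(-4)) = -4*4*(12 + 4) = -4*4*16 = -2*128 = -256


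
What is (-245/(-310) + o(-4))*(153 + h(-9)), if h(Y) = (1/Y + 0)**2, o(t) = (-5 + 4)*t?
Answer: 68167/93 ≈ 732.98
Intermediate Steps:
o(t) = -t
h(Y) = Y**(-2) (h(Y) = (1/Y)**2 = Y**(-2))
(-245/(-310) + o(-4))*(153 + h(-9)) = (-245/(-310) - 1*(-4))*(153 + (-9)**(-2)) = (-245*(-1/310) + 4)*(153 + 1/81) = (49/62 + 4)*(12394/81) = (297/62)*(12394/81) = 68167/93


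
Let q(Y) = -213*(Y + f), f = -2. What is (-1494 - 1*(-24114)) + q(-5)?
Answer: 24111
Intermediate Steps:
q(Y) = 426 - 213*Y (q(Y) = -213*(Y - 2) = -213*(-2 + Y) = 426 - 213*Y)
(-1494 - 1*(-24114)) + q(-5) = (-1494 - 1*(-24114)) + (426 - 213*(-5)) = (-1494 + 24114) + (426 + 1065) = 22620 + 1491 = 24111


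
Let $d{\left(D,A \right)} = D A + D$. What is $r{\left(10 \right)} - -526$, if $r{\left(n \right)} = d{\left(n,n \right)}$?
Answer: $636$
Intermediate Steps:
$d{\left(D,A \right)} = D + A D$ ($d{\left(D,A \right)} = A D + D = D + A D$)
$r{\left(n \right)} = n \left(1 + n\right)$
$r{\left(10 \right)} - -526 = 10 \left(1 + 10\right) - -526 = 10 \cdot 11 + 526 = 110 + 526 = 636$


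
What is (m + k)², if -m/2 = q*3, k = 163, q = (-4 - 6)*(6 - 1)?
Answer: 214369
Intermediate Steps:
q = -50 (q = -10*5 = -50)
m = 300 (m = -(-100)*3 = -2*(-150) = 300)
(m + k)² = (300 + 163)² = 463² = 214369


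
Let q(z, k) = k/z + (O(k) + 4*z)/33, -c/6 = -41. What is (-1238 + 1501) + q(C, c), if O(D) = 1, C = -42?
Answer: 58231/231 ≈ 252.08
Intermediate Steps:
c = 246 (c = -6*(-41) = 246)
q(z, k) = 1/33 + 4*z/33 + k/z (q(z, k) = k/z + (1 + 4*z)/33 = k/z + (1 + 4*z)*(1/33) = k/z + (1/33 + 4*z/33) = 1/33 + 4*z/33 + k/z)
(-1238 + 1501) + q(C, c) = (-1238 + 1501) + (246 + (1/33)*(-42)*(1 + 4*(-42)))/(-42) = 263 - (246 + (1/33)*(-42)*(1 - 168))/42 = 263 - (246 + (1/33)*(-42)*(-167))/42 = 263 - (246 + 2338/11)/42 = 263 - 1/42*5044/11 = 263 - 2522/231 = 58231/231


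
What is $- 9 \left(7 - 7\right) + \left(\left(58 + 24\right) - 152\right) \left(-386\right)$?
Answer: $27020$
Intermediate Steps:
$- 9 \left(7 - 7\right) + \left(\left(58 + 24\right) - 152\right) \left(-386\right) = \left(-9\right) 0 + \left(82 - 152\right) \left(-386\right) = 0 - -27020 = 0 + 27020 = 27020$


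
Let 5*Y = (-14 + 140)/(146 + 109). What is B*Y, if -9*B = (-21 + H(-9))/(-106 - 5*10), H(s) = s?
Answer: -7/3315 ≈ -0.0021116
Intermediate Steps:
B = -5/234 (B = -(-21 - 9)/(9*(-106 - 5*10)) = -(-10)/(3*(-106 - 50)) = -(-10)/(3*(-156)) = -(-10)*(-1)/(3*156) = -1/9*5/26 = -5/234 ≈ -0.021368)
Y = 42/425 (Y = ((-14 + 140)/(146 + 109))/5 = (126/255)/5 = (126*(1/255))/5 = (1/5)*(42/85) = 42/425 ≈ 0.098824)
B*Y = -5/234*42/425 = -7/3315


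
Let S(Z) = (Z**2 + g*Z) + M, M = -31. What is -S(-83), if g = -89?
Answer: -14245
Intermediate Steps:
S(Z) = -31 + Z**2 - 89*Z (S(Z) = (Z**2 - 89*Z) - 31 = -31 + Z**2 - 89*Z)
-S(-83) = -(-31 + (-83)**2 - 89*(-83)) = -(-31 + 6889 + 7387) = -1*14245 = -14245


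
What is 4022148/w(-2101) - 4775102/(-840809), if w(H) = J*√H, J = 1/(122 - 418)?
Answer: 4775102/840809 + 1190555808*I*√2101/2101 ≈ 5.6792 + 2.5974e+7*I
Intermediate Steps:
J = -1/296 (J = 1/(-296) = -1/296 ≈ -0.0033784)
w(H) = -√H/296
4022148/w(-2101) - 4775102/(-840809) = 4022148/((-I*√2101/296)) - 4775102/(-840809) = 4022148/((-I*√2101/296)) - 4775102*(-1/840809) = 4022148/((-I*√2101/296)) + 4775102/840809 = 4022148*(296*I*√2101/2101) + 4775102/840809 = 1190555808*I*√2101/2101 + 4775102/840809 = 4775102/840809 + 1190555808*I*√2101/2101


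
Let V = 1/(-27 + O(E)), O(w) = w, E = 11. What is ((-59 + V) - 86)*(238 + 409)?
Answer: -1501687/16 ≈ -93856.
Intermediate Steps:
V = -1/16 (V = 1/(-27 + 11) = 1/(-16) = -1/16 ≈ -0.062500)
((-59 + V) - 86)*(238 + 409) = ((-59 - 1/16) - 86)*(238 + 409) = (-945/16 - 86)*647 = -2321/16*647 = -1501687/16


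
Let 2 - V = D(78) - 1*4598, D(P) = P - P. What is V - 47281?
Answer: -42681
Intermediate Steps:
D(P) = 0
V = 4600 (V = 2 - (0 - 1*4598) = 2 - (0 - 4598) = 2 - 1*(-4598) = 2 + 4598 = 4600)
V - 47281 = 4600 - 47281 = -42681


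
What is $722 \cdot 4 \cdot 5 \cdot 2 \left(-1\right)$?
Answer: $-28880$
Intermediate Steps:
$722 \cdot 4 \cdot 5 \cdot 2 \left(-1\right) = 722 \cdot 20 \cdot 2 \left(-1\right) = 722 \cdot 40 \left(-1\right) = 722 \left(-40\right) = -28880$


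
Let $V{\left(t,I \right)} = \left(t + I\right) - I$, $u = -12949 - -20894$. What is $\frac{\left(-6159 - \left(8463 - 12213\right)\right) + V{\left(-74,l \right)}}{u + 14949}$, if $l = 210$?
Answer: $- \frac{2483}{22894} \approx -0.10846$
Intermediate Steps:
$u = 7945$ ($u = -12949 + 20894 = 7945$)
$V{\left(t,I \right)} = t$ ($V{\left(t,I \right)} = \left(I + t\right) - I = t$)
$\frac{\left(-6159 - \left(8463 - 12213\right)\right) + V{\left(-74,l \right)}}{u + 14949} = \frac{\left(-6159 - \left(8463 - 12213\right)\right) - 74}{7945 + 14949} = \frac{\left(-6159 - -3750\right) - 74}{22894} = \left(\left(-6159 + 3750\right) - 74\right) \frac{1}{22894} = \left(-2409 - 74\right) \frac{1}{22894} = \left(-2483\right) \frac{1}{22894} = - \frac{2483}{22894}$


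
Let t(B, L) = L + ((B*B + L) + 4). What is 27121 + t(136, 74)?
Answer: 45769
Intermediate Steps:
t(B, L) = 4 + B² + 2*L (t(B, L) = L + ((B² + L) + 4) = L + ((L + B²) + 4) = L + (4 + L + B²) = 4 + B² + 2*L)
27121 + t(136, 74) = 27121 + (4 + 136² + 2*74) = 27121 + (4 + 18496 + 148) = 27121 + 18648 = 45769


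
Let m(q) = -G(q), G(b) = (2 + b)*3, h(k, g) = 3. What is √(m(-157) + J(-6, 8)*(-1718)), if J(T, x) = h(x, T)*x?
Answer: I*√40767 ≈ 201.91*I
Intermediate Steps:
G(b) = 6 + 3*b
J(T, x) = 3*x
m(q) = -6 - 3*q (m(q) = -(6 + 3*q) = -6 - 3*q)
√(m(-157) + J(-6, 8)*(-1718)) = √((-6 - 3*(-157)) + (3*8)*(-1718)) = √((-6 + 471) + 24*(-1718)) = √(465 - 41232) = √(-40767) = I*√40767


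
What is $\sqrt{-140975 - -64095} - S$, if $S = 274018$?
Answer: $-274018 + 124 i \sqrt{5} \approx -2.7402 \cdot 10^{5} + 277.27 i$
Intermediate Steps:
$\sqrt{-140975 - -64095} - S = \sqrt{-140975 - -64095} - 274018 = \sqrt{-140975 + \left(-10308 + 74403\right)} - 274018 = \sqrt{-140975 + 64095} - 274018 = \sqrt{-76880} - 274018 = 124 i \sqrt{5} - 274018 = -274018 + 124 i \sqrt{5}$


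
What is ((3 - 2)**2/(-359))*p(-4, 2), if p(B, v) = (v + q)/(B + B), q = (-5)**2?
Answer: 27/2872 ≈ 0.0094011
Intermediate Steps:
q = 25
p(B, v) = (25 + v)/(2*B) (p(B, v) = (v + 25)/(B + B) = (25 + v)/((2*B)) = (25 + v)*(1/(2*B)) = (25 + v)/(2*B))
((3 - 2)**2/(-359))*p(-4, 2) = ((3 - 2)**2/(-359))*((1/2)*(25 + 2)/(-4)) = (1**2*(-1/359))*((1/2)*(-1/4)*27) = (1*(-1/359))*(-27/8) = -1/359*(-27/8) = 27/2872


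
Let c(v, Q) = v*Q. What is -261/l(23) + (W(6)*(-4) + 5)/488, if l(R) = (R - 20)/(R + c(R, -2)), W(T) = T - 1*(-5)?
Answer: 976449/488 ≈ 2000.9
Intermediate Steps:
W(T) = 5 + T (W(T) = T + 5 = 5 + T)
c(v, Q) = Q*v
l(R) = -(-20 + R)/R (l(R) = (R - 20)/(R - 2*R) = (-20 + R)/((-R)) = (-20 + R)*(-1/R) = -(-20 + R)/R)
-261/l(23) + (W(6)*(-4) + 5)/488 = -261*23/(20 - 1*23) + ((5 + 6)*(-4) + 5)/488 = -261*23/(20 - 23) + (11*(-4) + 5)*(1/488) = -261/((1/23)*(-3)) + (-44 + 5)*(1/488) = -261/(-3/23) - 39*1/488 = -261*(-23/3) - 39/488 = 2001 - 39/488 = 976449/488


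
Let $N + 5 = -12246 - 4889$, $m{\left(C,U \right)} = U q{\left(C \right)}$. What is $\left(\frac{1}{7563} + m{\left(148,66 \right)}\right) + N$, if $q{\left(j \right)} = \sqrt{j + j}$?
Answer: $- \frac{129629819}{7563} + 132 \sqrt{74} \approx -16005.0$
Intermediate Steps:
$q{\left(j \right)} = \sqrt{2} \sqrt{j}$ ($q{\left(j \right)} = \sqrt{2 j} = \sqrt{2} \sqrt{j}$)
$m{\left(C,U \right)} = U \sqrt{2} \sqrt{C}$
$N = -17140$ ($N = -5 - 17135 = -17140$)
$\left(\frac{1}{7563} + m{\left(148,66 \right)}\right) + N = \left(\frac{1}{7563} + 66 \sqrt{2} \sqrt{148}\right) - 17140 = \left(\frac{1}{7563} + 66 \sqrt{2} \cdot 2 \sqrt{37}\right) - 17140 = \left(\frac{1}{7563} + 132 \sqrt{74}\right) - 17140 = - \frac{129629819}{7563} + 132 \sqrt{74}$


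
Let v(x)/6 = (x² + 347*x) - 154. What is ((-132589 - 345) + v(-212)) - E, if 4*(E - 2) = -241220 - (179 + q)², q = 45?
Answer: -232731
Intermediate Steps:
v(x) = -924 + 6*x² + 2082*x (v(x) = 6*((x² + 347*x) - 154) = 6*(-154 + x² + 347*x) = -924 + 6*x² + 2082*x)
E = -72847 (E = 2 + (-241220 - (179 + 45)²)/4 = 2 + (-241220 - 1*224²)/4 = 2 + (-241220 - 1*50176)/4 = 2 + (-241220 - 50176)/4 = 2 + (¼)*(-291396) = 2 - 72849 = -72847)
((-132589 - 345) + v(-212)) - E = ((-132589 - 345) + (-924 + 6*(-212)² + 2082*(-212))) - 1*(-72847) = (-132934 + (-924 + 6*44944 - 441384)) + 72847 = (-132934 + (-924 + 269664 - 441384)) + 72847 = (-132934 - 172644) + 72847 = -305578 + 72847 = -232731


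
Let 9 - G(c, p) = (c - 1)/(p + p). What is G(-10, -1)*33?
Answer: 231/2 ≈ 115.50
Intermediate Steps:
G(c, p) = 9 - (-1 + c)/(2*p) (G(c, p) = 9 - (c - 1)/(p + p) = 9 - (-1 + c)/(2*p))
G(-10, -1)*33 = ((½)*(1 - 1*(-10) + 18*(-1))/(-1))*33 = ((½)*(-1)*(1 + 10 - 18))*33 = ((½)*(-1)*(-7))*33 = (7/2)*33 = 231/2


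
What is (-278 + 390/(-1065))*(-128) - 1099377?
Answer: -75525975/71 ≈ -1.0637e+6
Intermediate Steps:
(-278 + 390/(-1065))*(-128) - 1099377 = (-278 + 390*(-1/1065))*(-128) - 1099377 = (-278 - 26/71)*(-128) - 1099377 = -19764/71*(-128) - 1099377 = 2529792/71 - 1099377 = -75525975/71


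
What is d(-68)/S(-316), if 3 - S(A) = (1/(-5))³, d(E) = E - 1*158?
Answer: -14125/188 ≈ -75.133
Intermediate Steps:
d(E) = -158 + E (d(E) = E - 158 = -158 + E)
S(A) = 376/125 (S(A) = 3 - (1/(-5))³ = 3 - (-⅕)³ = 3 - 1*(-1/125) = 3 + 1/125 = 376/125)
d(-68)/S(-316) = (-158 - 68)/(376/125) = -226*125/376 = -14125/188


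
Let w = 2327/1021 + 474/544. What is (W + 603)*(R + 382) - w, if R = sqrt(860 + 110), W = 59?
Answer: 70228046487/277712 + 662*sqrt(970) ≈ 2.7350e+5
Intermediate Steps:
R = sqrt(970) ≈ 31.145
w = 874921/277712 (w = 2327*(1/1021) + 474*(1/544) = 2327/1021 + 237/272 = 874921/277712 ≈ 3.1505)
(W + 603)*(R + 382) - w = (59 + 603)*(sqrt(970) + 382) - 1*874921/277712 = 662*(382 + sqrt(970)) - 874921/277712 = (252884 + 662*sqrt(970)) - 874921/277712 = 70228046487/277712 + 662*sqrt(970)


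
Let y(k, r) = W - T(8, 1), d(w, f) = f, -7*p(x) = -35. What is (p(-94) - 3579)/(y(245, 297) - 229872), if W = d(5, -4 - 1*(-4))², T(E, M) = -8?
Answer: 1787/114932 ≈ 0.015548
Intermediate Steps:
p(x) = 5 (p(x) = -⅐*(-35) = 5)
W = 0 (W = (-4 - 1*(-4))² = (-4 + 4)² = 0² = 0)
y(k, r) = 8 (y(k, r) = 0 - 1*(-8) = 0 + 8 = 8)
(p(-94) - 3579)/(y(245, 297) - 229872) = (5 - 3579)/(8 - 229872) = -3574/(-229864) = -3574*(-1/229864) = 1787/114932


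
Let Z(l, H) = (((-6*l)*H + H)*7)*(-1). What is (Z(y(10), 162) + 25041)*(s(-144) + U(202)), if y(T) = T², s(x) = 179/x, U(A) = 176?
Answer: 5907961885/48 ≈ 1.2308e+8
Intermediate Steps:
Z(l, H) = -7*H + 42*H*l (Z(l, H) = ((-6*H*l + H)*7)*(-1) = ((H - 6*H*l)*7)*(-1) = (7*H - 42*H*l)*(-1) = -7*H + 42*H*l)
(Z(y(10), 162) + 25041)*(s(-144) + U(202)) = (7*162*(-1 + 6*10²) + 25041)*(179/(-144) + 176) = (7*162*(-1 + 6*100) + 25041)*(179*(-1/144) + 176) = (7*162*(-1 + 600) + 25041)*(-179/144 + 176) = (7*162*599 + 25041)*(25165/144) = (679266 + 25041)*(25165/144) = 704307*(25165/144) = 5907961885/48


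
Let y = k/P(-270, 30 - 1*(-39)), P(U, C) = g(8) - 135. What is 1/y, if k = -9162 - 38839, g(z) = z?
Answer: 127/48001 ≈ 0.0026458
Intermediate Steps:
P(U, C) = -127 (P(U, C) = 8 - 135 = -127)
k = -48001
y = 48001/127 (y = -48001/(-127) = -48001*(-1/127) = 48001/127 ≈ 377.96)
1/y = 1/(48001/127) = 127/48001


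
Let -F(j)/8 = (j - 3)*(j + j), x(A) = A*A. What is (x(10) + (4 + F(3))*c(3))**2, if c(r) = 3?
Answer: 12544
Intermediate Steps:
x(A) = A**2
F(j) = -16*j*(-3 + j) (F(j) = -8*(j - 3)*(j + j) = -8*(-3 + j)*2*j = -16*j*(-3 + j))
(x(10) + (4 + F(3))*c(3))**2 = (10**2 + (4 + 16*3*(3 - 1*3))*3)**2 = (100 + (4 + 16*3*(3 - 3))*3)**2 = (100 + (4 + 16*3*0)*3)**2 = (100 + (4 + 0)*3)**2 = (100 + 4*3)**2 = (100 + 12)**2 = 112**2 = 12544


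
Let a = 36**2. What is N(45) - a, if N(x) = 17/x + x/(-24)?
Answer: -467099/360 ≈ -1297.5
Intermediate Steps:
N(x) = 17/x - x/24 (N(x) = 17/x + x*(-1/24) = 17/x - x/24)
a = 1296
N(45) - a = (17/45 - 1/24*45) - 1*1296 = (17*(1/45) - 15/8) - 1296 = (17/45 - 15/8) - 1296 = -539/360 - 1296 = -467099/360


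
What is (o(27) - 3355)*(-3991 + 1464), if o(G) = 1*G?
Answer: 8409856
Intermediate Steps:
o(G) = G
(o(27) - 3355)*(-3991 + 1464) = (27 - 3355)*(-3991 + 1464) = -3328*(-2527) = 8409856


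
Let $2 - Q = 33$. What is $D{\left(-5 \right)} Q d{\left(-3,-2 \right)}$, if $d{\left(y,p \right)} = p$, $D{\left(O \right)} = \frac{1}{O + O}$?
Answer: $- \frac{31}{5} \approx -6.2$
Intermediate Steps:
$D{\left(O \right)} = \frac{1}{2 O}$
$Q = -31$ ($Q = 2 - 33 = -31$)
$D{\left(-5 \right)} Q d{\left(-3,-2 \right)} = \frac{1}{2 \left(-5\right)} \left(-31\right) \left(-2\right) = \frac{1}{2} \left(- \frac{1}{5}\right) \left(-31\right) \left(-2\right) = \left(- \frac{1}{10}\right) \left(-31\right) \left(-2\right) = \frac{31}{10} \left(-2\right) = - \frac{31}{5}$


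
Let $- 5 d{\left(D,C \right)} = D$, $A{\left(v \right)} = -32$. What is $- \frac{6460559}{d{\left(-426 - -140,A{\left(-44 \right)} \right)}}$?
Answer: $- \frac{32302795}{286} \approx -1.1295 \cdot 10^{5}$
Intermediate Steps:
$d{\left(D,C \right)} = - \frac{D}{5}$
$- \frac{6460559}{d{\left(-426 - -140,A{\left(-44 \right)} \right)}} = - \frac{6460559}{\left(- \frac{1}{5}\right) \left(-426 - -140\right)} = - \frac{6460559}{\left(- \frac{1}{5}\right) \left(-426 + 140\right)} = - \frac{6460559}{\left(- \frac{1}{5}\right) \left(-286\right)} = - \frac{6460559}{\frac{286}{5}} = \left(-6460559\right) \frac{5}{286} = - \frac{32302795}{286}$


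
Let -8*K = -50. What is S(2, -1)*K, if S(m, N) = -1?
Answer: -25/4 ≈ -6.2500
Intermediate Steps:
K = 25/4 (K = -⅛*(-50) = 25/4 ≈ 6.2500)
S(2, -1)*K = -1*25/4 = -25/4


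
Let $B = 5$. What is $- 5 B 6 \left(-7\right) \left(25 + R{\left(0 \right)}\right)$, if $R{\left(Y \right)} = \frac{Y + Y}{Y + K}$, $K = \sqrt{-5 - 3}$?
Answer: $26250$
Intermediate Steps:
$K = 2 i \sqrt{2}$ ($K = \sqrt{-8} = 2 i \sqrt{2} \approx 2.8284 i$)
$R{\left(Y \right)} = \frac{2 Y}{Y + 2 i \sqrt{2}}$ ($R{\left(Y \right)} = \frac{Y + Y}{Y + 2 i \sqrt{2}} = \frac{2 Y}{Y + 2 i \sqrt{2}}$)
$- 5 B 6 \left(-7\right) \left(25 + R{\left(0 \right)}\right) = \left(-5\right) 5 \cdot 6 \left(-7\right) \left(25 + 2 \cdot 0 \frac{1}{0 + 2 i \sqrt{2}}\right) = \left(-25\right) 6 \left(-7\right) \left(25 + 2 \cdot 0 \frac{1}{2 i \sqrt{2}}\right) = \left(-150\right) \left(-7\right) \left(25 + 2 \cdot 0 \left(- \frac{i \sqrt{2}}{4}\right)\right) = 1050 \left(25 + 0\right) = 1050 \cdot 25 = 26250$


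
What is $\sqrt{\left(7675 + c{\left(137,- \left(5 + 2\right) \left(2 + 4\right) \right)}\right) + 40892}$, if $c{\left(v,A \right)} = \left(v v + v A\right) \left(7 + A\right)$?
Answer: $i \sqrt{406958} \approx 637.93 i$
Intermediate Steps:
$c{\left(v,A \right)} = \left(7 + A\right) \left(v^{2} + A v\right)$ ($c{\left(v,A \right)} = \left(v^{2} + A v\right) \left(7 + A\right) = \left(7 + A\right) \left(v^{2} + A v\right)$)
$\sqrt{\left(7675 + c{\left(137,- \left(5 + 2\right) \left(2 + 4\right) \right)}\right) + 40892} = \sqrt{\left(7675 + 137 \left(\left(- \left(5 + 2\right) \left(2 + 4\right)\right)^{2} + 7 \left(- \left(5 + 2\right) \left(2 + 4\right)\right) + 7 \cdot 137 + - \left(5 + 2\right) \left(2 + 4\right) 137\right)\right) + 40892} = \sqrt{\left(7675 + 137 \left(\left(- 7 \cdot 6\right)^{2} + 7 \left(- 7 \cdot 6\right) + 959 + - 7 \cdot 6 \cdot 137\right)\right) + 40892} = \sqrt{\left(7675 + 137 \left(\left(\left(-1\right) 42\right)^{2} + 7 \left(\left(-1\right) 42\right) + 959 + \left(-1\right) 42 \cdot 137\right)\right) + 40892} = \sqrt{\left(7675 + 137 \left(\left(-42\right)^{2} + 7 \left(-42\right) + 959 - 5754\right)\right) + 40892} = \sqrt{\left(7675 + 137 \left(1764 - 294 + 959 - 5754\right)\right) + 40892} = \sqrt{\left(7675 + 137 \left(-3325\right)\right) + 40892} = \sqrt{\left(7675 - 455525\right) + 40892} = \sqrt{-447850 + 40892} = \sqrt{-406958} = i \sqrt{406958}$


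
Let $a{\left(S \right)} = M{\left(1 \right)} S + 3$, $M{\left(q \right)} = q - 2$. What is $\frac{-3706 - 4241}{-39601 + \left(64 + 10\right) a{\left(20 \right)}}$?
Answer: $\frac{7947}{40859} \approx 0.1945$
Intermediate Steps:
$M{\left(q \right)} = -2 + q$
$a{\left(S \right)} = 3 - S$ ($a{\left(S \right)} = \left(-2 + 1\right) S + 3 = - S + 3 = 3 - S$)
$\frac{-3706 - 4241}{-39601 + \left(64 + 10\right) a{\left(20 \right)}} = \frac{-3706 - 4241}{-39601 + \left(64 + 10\right) \left(3 - 20\right)} = - \frac{7947}{-39601 + 74 \left(3 - 20\right)} = - \frac{7947}{-39601 + 74 \left(-17\right)} = - \frac{7947}{-39601 - 1258} = - \frac{7947}{-40859} = \left(-7947\right) \left(- \frac{1}{40859}\right) = \frac{7947}{40859}$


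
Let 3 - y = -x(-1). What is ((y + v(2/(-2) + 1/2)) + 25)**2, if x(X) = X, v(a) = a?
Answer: 2809/4 ≈ 702.25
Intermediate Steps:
y = 2 (y = 3 - (-1)*(-1) = 3 - 1*1 = 3 - 1 = 2)
((y + v(2/(-2) + 1/2)) + 25)**2 = ((2 + (2/(-2) + 1/2)) + 25)**2 = ((2 + (2*(-1/2) + 1*(1/2))) + 25)**2 = ((2 + (-1 + 1/2)) + 25)**2 = ((2 - 1/2) + 25)**2 = (3/2 + 25)**2 = (53/2)**2 = 2809/4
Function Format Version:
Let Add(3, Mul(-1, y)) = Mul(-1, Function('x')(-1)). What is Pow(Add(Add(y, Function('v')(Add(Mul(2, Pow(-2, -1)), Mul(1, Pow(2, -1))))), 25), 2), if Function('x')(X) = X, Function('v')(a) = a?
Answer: Rational(2809, 4) ≈ 702.25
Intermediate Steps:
y = 2 (y = Add(3, Mul(-1, Mul(-1, -1))) = Add(3, Mul(-1, 1)) = Add(3, -1) = 2)
Pow(Add(Add(y, Function('v')(Add(Mul(2, Pow(-2, -1)), Mul(1, Pow(2, -1))))), 25), 2) = Pow(Add(Add(2, Add(Mul(2, Pow(-2, -1)), Mul(1, Pow(2, -1)))), 25), 2) = Pow(Add(Add(2, Add(Mul(2, Rational(-1, 2)), Mul(1, Rational(1, 2)))), 25), 2) = Pow(Add(Add(2, Add(-1, Rational(1, 2))), 25), 2) = Pow(Add(Add(2, Rational(-1, 2)), 25), 2) = Pow(Add(Rational(3, 2), 25), 2) = Pow(Rational(53, 2), 2) = Rational(2809, 4)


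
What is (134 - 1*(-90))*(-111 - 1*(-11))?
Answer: -22400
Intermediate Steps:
(134 - 1*(-90))*(-111 - 1*(-11)) = (134 + 90)*(-111 + 11) = 224*(-100) = -22400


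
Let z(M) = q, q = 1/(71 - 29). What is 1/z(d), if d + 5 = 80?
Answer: 42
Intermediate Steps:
d = 75 (d = -5 + 80 = 75)
q = 1/42 ≈ 0.023810
z(M) = 1/42
1/z(d) = 1/(1/42) = 42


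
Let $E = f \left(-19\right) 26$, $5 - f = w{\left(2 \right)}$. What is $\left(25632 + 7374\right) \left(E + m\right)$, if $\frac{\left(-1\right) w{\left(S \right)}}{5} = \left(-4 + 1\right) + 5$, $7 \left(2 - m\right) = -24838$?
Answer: $- \frac{891756108}{7} \approx -1.2739 \cdot 10^{8}$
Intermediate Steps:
$m = \frac{24852}{7}$ ($m = 2 - - \frac{24838}{7} = 2 + \frac{24838}{7} = \frac{24852}{7} \approx 3550.3$)
$w{\left(S \right)} = -10$ ($w{\left(S \right)} = - 5 \left(\left(-4 + 1\right) + 5\right) = - 5 \left(-3 + 5\right) = \left(-5\right) 2 = -10$)
$f = 15$ ($f = 5 - -10 = 5 + 10 = 15$)
$E = -7410$ ($E = 15 \left(-19\right) 26 = \left(-285\right) 26 = -7410$)
$\left(25632 + 7374\right) \left(E + m\right) = \left(25632 + 7374\right) \left(-7410 + \frac{24852}{7}\right) = 33006 \left(- \frac{27018}{7}\right) = - \frac{891756108}{7}$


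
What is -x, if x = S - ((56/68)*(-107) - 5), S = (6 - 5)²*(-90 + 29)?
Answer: -546/17 ≈ -32.118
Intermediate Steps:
S = -61 (S = 1²*(-61) = 1*(-61) = -61)
x = 546/17 (x = -61 - ((56/68)*(-107) - 5) = -61 - ((56*(1/68))*(-107) - 5) = -61 - ((14/17)*(-107) - 5) = -61 - (-1498/17 - 5) = -61 - 1*(-1583/17) = -61 + 1583/17 = 546/17 ≈ 32.118)
-x = -1*546/17 = -546/17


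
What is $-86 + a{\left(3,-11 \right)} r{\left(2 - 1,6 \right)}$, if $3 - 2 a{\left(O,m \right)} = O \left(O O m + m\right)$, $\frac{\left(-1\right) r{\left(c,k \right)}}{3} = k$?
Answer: $-3083$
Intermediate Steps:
$r{\left(c,k \right)} = - 3 k$
$a{\left(O,m \right)} = \frac{3}{2} - \frac{O \left(m + m O^{2}\right)}{2}$ ($a{\left(O,m \right)} = \frac{3}{2} - \frac{O \left(O O m + m\right)}{2} = \frac{3}{2} - \frac{O \left(O^{2} m + m\right)}{2} = \frac{3}{2} - \frac{O \left(m O^{2} + m\right)}{2} = \frac{3}{2} - \frac{O \left(m + m O^{2}\right)}{2}$)
$-86 + a{\left(3,-11 \right)} r{\left(2 - 1,6 \right)} = -86 + \left(\frac{3}{2} - \frac{3}{2} \left(-11\right) - - \frac{11 \cdot 3^{3}}{2}\right) \left(\left(-3\right) 6\right) = -86 + \left(\frac{3}{2} + \frac{33}{2} - \left(- \frac{11}{2}\right) 27\right) \left(-18\right) = -86 + \left(\frac{3}{2} + \frac{33}{2} + \frac{297}{2}\right) \left(-18\right) = -86 + \frac{333}{2} \left(-18\right) = -86 - 2997 = -3083$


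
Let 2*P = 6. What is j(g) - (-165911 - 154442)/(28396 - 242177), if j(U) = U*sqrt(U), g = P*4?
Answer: -320353/213781 + 24*sqrt(3) ≈ 40.071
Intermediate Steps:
P = 3 (P = (1/2)*6 = 3)
g = 12 (g = 3*4 = 12)
j(U) = U**(3/2)
j(g) - (-165911 - 154442)/(28396 - 242177) = 12**(3/2) - (-165911 - 154442)/(28396 - 242177) = 24*sqrt(3) - (-320353)/(-213781) = 24*sqrt(3) - (-320353)*(-1)/213781 = 24*sqrt(3) - 1*320353/213781 = 24*sqrt(3) - 320353/213781 = -320353/213781 + 24*sqrt(3)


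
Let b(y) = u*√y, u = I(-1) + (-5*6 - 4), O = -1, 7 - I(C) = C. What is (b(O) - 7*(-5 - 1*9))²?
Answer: 8928 - 5096*I ≈ 8928.0 - 5096.0*I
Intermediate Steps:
I(C) = 7 - C
u = -26 (u = (7 - 1*(-1)) + (-5*6 - 4) = (7 + 1) + (-30 - 4) = 8 - 34 = -26)
b(y) = -26*√y
(b(O) - 7*(-5 - 1*9))² = (-26*I - 7*(-5 - 1*9))² = (-26*I - 7*(-5 - 9))² = (-26*I - 7*(-14))² = (-26*I + 98)² = (98 - 26*I)²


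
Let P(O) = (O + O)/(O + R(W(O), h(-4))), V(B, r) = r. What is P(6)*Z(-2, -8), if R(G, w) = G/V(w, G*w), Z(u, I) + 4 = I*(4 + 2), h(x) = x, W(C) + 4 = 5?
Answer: -2496/23 ≈ -108.52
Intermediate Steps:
W(C) = 1 (W(C) = -4 + 5 = 1)
Z(u, I) = -4 + 6*I (Z(u, I) = -4 + I*(4 + 2) = -4 + I*6 = -4 + 6*I)
R(G, w) = 1/w (R(G, w) = G/((G*w)) = G*(1/(G*w)) = 1/w)
P(O) = 2*O/(-¼ + O) (P(O) = (O + O)/(O + 1/(-4)) = (2*O)/(O - ¼) = (2*O)/(-¼ + O) = 2*O/(-¼ + O))
P(6)*Z(-2, -8) = (8*6/(-1 + 4*6))*(-4 + 6*(-8)) = (8*6/(-1 + 24))*(-4 - 48) = (8*6/23)*(-52) = (8*6*(1/23))*(-52) = (48/23)*(-52) = -2496/23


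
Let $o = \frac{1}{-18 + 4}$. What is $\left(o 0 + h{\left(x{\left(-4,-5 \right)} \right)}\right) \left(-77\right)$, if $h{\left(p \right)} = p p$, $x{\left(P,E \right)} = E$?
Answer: $-1925$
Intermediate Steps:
$o = - \frac{1}{14}$ ($o = \frac{1}{-14} = - \frac{1}{14} \approx -0.071429$)
$h{\left(p \right)} = p^{2}$
$\left(o 0 + h{\left(x{\left(-4,-5 \right)} \right)}\right) \left(-77\right) = \left(\left(- \frac{1}{14}\right) 0 + \left(-5\right)^{2}\right) \left(-77\right) = \left(0 + 25\right) \left(-77\right) = 25 \left(-77\right) = -1925$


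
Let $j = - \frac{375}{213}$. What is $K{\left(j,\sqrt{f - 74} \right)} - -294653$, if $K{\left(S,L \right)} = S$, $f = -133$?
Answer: $\frac{20920238}{71} \approx 2.9465 \cdot 10^{5}$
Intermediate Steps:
$j = - \frac{125}{71}$ ($j = \left(-375\right) \frac{1}{213} = - \frac{125}{71} \approx -1.7606$)
$K{\left(j,\sqrt{f - 74} \right)} - -294653 = - \frac{125}{71} - -294653 = - \frac{125}{71} + 294653 = \frac{20920238}{71}$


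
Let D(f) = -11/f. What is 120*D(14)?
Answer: -660/7 ≈ -94.286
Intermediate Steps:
120*D(14) = 120*(-11/14) = -660/7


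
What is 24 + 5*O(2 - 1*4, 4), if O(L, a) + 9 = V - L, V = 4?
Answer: 9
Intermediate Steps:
O(L, a) = -5 - L (O(L, a) = -9 + (4 - L) = -5 - L)
24 + 5*O(2 - 1*4, 4) = 24 + 5*(-5 - (2 - 1*4)) = 24 + 5*(-5 - (2 - 4)) = 24 + 5*(-5 - 1*(-2)) = 24 + 5*(-5 + 2) = 24 + 5*(-3) = 24 - 15 = 9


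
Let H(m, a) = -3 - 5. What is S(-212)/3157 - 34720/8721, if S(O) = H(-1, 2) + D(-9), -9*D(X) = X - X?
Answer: -109680808/27532197 ≈ -3.9837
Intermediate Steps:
D(X) = 0 (D(X) = -(X - X)/9 = -⅑*0 = 0)
H(m, a) = -8
S(O) = -8 (S(O) = -8 + 0 = -8)
S(-212)/3157 - 34720/8721 = -8/3157 - 34720/8721 = -109680808/27532197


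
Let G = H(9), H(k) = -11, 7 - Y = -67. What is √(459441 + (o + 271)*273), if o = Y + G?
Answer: √550623 ≈ 742.04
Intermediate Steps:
Y = 74 (Y = 7 - 1*(-67) = 7 + 67 = 74)
G = -11
o = 63 (o = 74 - 11 = 63)
√(459441 + (o + 271)*273) = √(459441 + (63 + 271)*273) = √(459441 + 334*273) = √(459441 + 91182) = √550623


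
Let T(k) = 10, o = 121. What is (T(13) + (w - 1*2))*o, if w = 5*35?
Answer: 22143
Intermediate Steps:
w = 175
(T(13) + (w - 1*2))*o = (10 + (175 - 1*2))*121 = (10 + (175 - 2))*121 = (10 + 173)*121 = 183*121 = 22143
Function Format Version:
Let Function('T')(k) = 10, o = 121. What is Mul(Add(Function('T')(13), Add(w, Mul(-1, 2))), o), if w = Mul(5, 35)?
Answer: 22143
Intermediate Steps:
w = 175
Mul(Add(Function('T')(13), Add(w, Mul(-1, 2))), o) = Mul(Add(10, Add(175, Mul(-1, 2))), 121) = Mul(Add(10, Add(175, -2)), 121) = Mul(Add(10, 173), 121) = Mul(183, 121) = 22143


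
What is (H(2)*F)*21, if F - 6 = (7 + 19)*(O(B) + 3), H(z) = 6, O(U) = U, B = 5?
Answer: 26964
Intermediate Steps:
F = 214 (F = 6 + (7 + 19)*(5 + 3) = 6 + 26*8 = 6 + 208 = 214)
(H(2)*F)*21 = (6*214)*21 = 1284*21 = 26964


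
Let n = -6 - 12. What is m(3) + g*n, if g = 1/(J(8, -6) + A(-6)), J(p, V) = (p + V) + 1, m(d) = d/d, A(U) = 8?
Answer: -7/11 ≈ -0.63636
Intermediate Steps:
m(d) = 1
J(p, V) = 1 + V + p (J(p, V) = (V + p) + 1 = 1 + V + p)
n = -18
g = 1/11 (g = 1/((1 - 6 + 8) + 8) = 1/(3 + 8) = 1/11 ≈ 0.090909)
m(3) + g*n = 1 + (1/11)*(-18) = 1 - 18/11 = -7/11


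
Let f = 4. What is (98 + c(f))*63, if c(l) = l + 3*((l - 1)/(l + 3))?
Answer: 6507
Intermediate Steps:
c(l) = l + 3*(-1 + l)/(3 + l) (c(l) = l + 3*((-1 + l)/(3 + l)) = l + 3*(-1 + l)/(3 + l))
(98 + c(f))*63 = (98 + (-3 + 4**2 + 6*4)/(3 + 4))*63 = (98 + (-3 + 16 + 24)/7)*63 = (98 + (1/7)*37)*63 = (98 + 37/7)*63 = (723/7)*63 = 6507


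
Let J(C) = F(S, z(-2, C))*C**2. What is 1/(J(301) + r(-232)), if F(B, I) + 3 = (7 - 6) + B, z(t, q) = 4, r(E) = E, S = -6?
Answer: -1/725040 ≈ -1.3792e-6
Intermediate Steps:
F(B, I) = -2 + B (F(B, I) = -3 + ((7 - 6) + B) = -3 + (1 + B) = -2 + B)
J(C) = -8*C**2 (J(C) = (-2 - 6)*C**2 = -8*C**2)
1/(J(301) + r(-232)) = 1/(-8*301**2 - 232) = 1/(-8*90601 - 232) = 1/(-724808 - 232) = 1/(-725040) = -1/725040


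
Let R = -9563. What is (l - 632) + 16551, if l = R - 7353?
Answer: -997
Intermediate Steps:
l = -16916 (l = -9563 - 7353 = -16916)
(l - 632) + 16551 = (-16916 - 632) + 16551 = -17548 + 16551 = -997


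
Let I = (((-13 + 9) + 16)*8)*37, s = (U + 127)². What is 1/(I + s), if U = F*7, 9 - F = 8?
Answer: 1/21508 ≈ 4.6494e-5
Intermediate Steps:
F = 1 (F = 9 - 1*8 = 9 - 8 = 1)
U = 7 (U = 1*7 = 7)
s = 17956 (s = (7 + 127)² = 134² = 17956)
I = 3552 (I = ((-4 + 16)*8)*37 = (12*8)*37 = 96*37 = 3552)
1/(I + s) = 1/(3552 + 17956) = 1/21508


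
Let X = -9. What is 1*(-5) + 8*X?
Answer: -77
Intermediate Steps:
1*(-5) + 8*X = 1*(-5) + 8*(-9) = -5 - 72 = -77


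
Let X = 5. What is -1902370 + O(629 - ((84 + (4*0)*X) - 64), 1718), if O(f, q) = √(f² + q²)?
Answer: -1902370 + √3322405 ≈ -1.9005e+6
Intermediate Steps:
-1902370 + O(629 - ((84 + (4*0)*X) - 64), 1718) = -1902370 + √((629 - ((84 + (4*0)*5) - 64))² + 1718²) = -1902370 + √((629 - ((84 + 0*5) - 64))² + 2951524) = -1902370 + √((629 - ((84 + 0) - 64))² + 2951524) = -1902370 + √((629 - (84 - 64))² + 2951524) = -1902370 + √((629 - 1*20)² + 2951524) = -1902370 + √((629 - 20)² + 2951524) = -1902370 + √(609² + 2951524) = -1902370 + √(370881 + 2951524) = -1902370 + √3322405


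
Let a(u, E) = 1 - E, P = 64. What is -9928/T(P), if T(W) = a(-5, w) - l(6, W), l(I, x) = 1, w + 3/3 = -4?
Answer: -9928/5 ≈ -1985.6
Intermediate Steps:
w = -5 (w = -1 - 4 = -5)
T(W) = 5 (T(W) = (1 - 1*(-5)) - 1*1 = (1 + 5) - 1 = 6 - 1 = 5)
-9928/T(P) = -9928/5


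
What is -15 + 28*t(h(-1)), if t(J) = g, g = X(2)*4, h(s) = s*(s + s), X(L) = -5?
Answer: -575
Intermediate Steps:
h(s) = 2*s² (h(s) = s*(2*s) = 2*s²)
g = -20 (g = -5*4 = -20)
t(J) = -20
-15 + 28*t(h(-1)) = -15 + 28*(-20) = -15 - 560 = -575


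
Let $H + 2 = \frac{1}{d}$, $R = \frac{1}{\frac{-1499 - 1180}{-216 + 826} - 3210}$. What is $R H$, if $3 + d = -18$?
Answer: $\frac{26230}{41176359} \approx 0.00063702$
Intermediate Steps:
$d = -21$ ($d = -3 - 18 = -21$)
$R = - \frac{610}{1960779}$ ($R = \frac{1}{- \frac{2679}{610} - 3210} = \frac{1}{- \frac{1960779}{610}} = - \frac{610}{1960779} \approx -0.0003111$)
$H = - \frac{43}{21}$ ($H = -2 + \frac{1}{-21} = -2 - \frac{1}{21} = - \frac{43}{21} \approx -2.0476$)
$R H = \left(- \frac{610}{1960779}\right) \left(- \frac{43}{21}\right) = \frac{26230}{41176359}$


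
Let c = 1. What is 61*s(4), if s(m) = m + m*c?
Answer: 488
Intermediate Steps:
s(m) = 2*m (s(m) = m + m*1 = m + m = 2*m)
61*s(4) = 61*(2*4) = 61*8 = 488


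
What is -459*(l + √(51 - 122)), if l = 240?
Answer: -110160 - 459*I*√71 ≈ -1.1016e+5 - 3867.6*I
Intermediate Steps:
-459*(l + √(51 - 122)) = -459*(240 + √(51 - 122)) = -459*(240 + √(-71)) = -459*(240 + I*√71) = -110160 - 459*I*√71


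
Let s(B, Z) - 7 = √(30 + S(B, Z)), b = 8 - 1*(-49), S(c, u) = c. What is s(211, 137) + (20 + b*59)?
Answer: 3390 + √241 ≈ 3405.5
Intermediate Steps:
b = 57 (b = 8 + 49 = 57)
s(B, Z) = 7 + √(30 + B)
s(211, 137) + (20 + b*59) = (7 + √(30 + 211)) + (20 + 57*59) = (7 + √241) + (20 + 3363) = (7 + √241) + 3383 = 3390 + √241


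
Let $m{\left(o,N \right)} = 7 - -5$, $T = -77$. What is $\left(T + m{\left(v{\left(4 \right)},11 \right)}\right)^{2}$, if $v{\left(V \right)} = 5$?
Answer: $4225$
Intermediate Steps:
$m{\left(o,N \right)} = 12$ ($m{\left(o,N \right)} = 7 + 5 = 12$)
$\left(T + m{\left(v{\left(4 \right)},11 \right)}\right)^{2} = \left(-77 + 12\right)^{2} = \left(-65\right)^{2} = 4225$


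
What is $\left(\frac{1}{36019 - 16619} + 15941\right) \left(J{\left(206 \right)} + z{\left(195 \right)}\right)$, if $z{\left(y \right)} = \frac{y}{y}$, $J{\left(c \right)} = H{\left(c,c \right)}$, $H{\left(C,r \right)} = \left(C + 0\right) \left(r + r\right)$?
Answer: $\frac{26247433649073}{19400} \approx 1.353 \cdot 10^{9}$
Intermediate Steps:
$H{\left(C,r \right)} = 2 C r$ ($H{\left(C,r \right)} = C 2 r = 2 C r$)
$J{\left(c \right)} = 2 c^{2}$ ($J{\left(c \right)} = 2 c c = 2 c^{2}$)
$z{\left(y \right)} = 1$
$\left(\frac{1}{36019 - 16619} + 15941\right) \left(J{\left(206 \right)} + z{\left(195 \right)}\right) = \left(\frac{1}{36019 - 16619} + 15941\right) \left(2 \cdot 206^{2} + 1\right) = \left(\frac{1}{19400} + 15941\right) \left(2 \cdot 42436 + 1\right) = \left(\frac{1}{19400} + 15941\right) \left(84872 + 1\right) = \frac{309255401}{19400} \cdot 84873 = \frac{26247433649073}{19400}$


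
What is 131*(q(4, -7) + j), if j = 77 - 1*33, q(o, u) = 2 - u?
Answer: 6943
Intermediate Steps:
j = 44 (j = 77 - 33 = 44)
131*(q(4, -7) + j) = 131*((2 - 1*(-7)) + 44) = 131*((2 + 7) + 44) = 131*(9 + 44) = 131*53 = 6943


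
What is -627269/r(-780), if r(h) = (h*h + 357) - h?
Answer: -627269/609537 ≈ -1.0291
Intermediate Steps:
r(h) = 357 + h² - h (r(h) = (h² + 357) - h = (357 + h²) - h = 357 + h² - h)
-627269/r(-780) = -627269/(357 + (-780)² - 1*(-780)) = -627269/(357 + 608400 + 780) = -627269/609537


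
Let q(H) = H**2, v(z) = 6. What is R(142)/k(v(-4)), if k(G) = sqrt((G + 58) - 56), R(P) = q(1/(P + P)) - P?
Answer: -11453151*sqrt(2)/322624 ≈ -50.205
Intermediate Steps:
R(P) = -P + 1/(4*P**2) (R(P) = (1/(P + P))**2 - P = (1/(2*P))**2 - P = 1/(4*P**2) - P = -P + 1/(4*P**2))
k(G) = sqrt(2 + G) (k(G) = sqrt((58 + G) - 56) = sqrt(2 + G))
R(142)/k(v(-4)) = (-1*142 + (1/4)/142**2)/(sqrt(2 + 6)) = (-142 + (1/4)*(1/20164))/(sqrt(8)) = (-142 + 1/80656)/((2*sqrt(2))) = -11453151*sqrt(2)/322624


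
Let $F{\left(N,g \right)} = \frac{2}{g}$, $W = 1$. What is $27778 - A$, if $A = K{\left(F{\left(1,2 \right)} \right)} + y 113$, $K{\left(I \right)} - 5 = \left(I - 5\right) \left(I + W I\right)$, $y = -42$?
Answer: $32527$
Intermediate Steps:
$K{\left(I \right)} = 5 + 2 I \left(-5 + I\right)$ ($K{\left(I \right)} = 5 + \left(I - 5\right) \left(I + 1 I\right) = 5 + \left(-5 + I\right) \left(I + I\right) = 5 + \left(-5 + I\right) 2 I = 5 + 2 I \left(-5 + I\right)$)
$A = -4749$ ($A = \left(5 - 10 \cdot \frac{2}{2} + 2 \left(\frac{2}{2}\right)^{2}\right) - 4746 = \left(5 - 10 \cdot 2 \cdot \frac{1}{2} + 2 \left(2 \cdot \frac{1}{2}\right)^{2}\right) - 4746 = \left(5 - 10 + 2 \cdot 1^{2}\right) - 4746 = \left(5 - 10 + 2 \cdot 1\right) - 4746 = \left(5 - 10 + 2\right) - 4746 = -3 - 4746 = -4749$)
$27778 - A = 27778 - -4749 = 27778 + 4749 = 32527$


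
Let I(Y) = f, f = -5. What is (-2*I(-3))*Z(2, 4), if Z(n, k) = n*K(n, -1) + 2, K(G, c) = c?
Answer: 0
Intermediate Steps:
I(Y) = -5
Z(n, k) = 2 - n (Z(n, k) = n*(-1) + 2 = -n + 2 = 2 - n)
(-2*I(-3))*Z(2, 4) = (-2*(-5))*(2 - 1*2) = 10*(2 - 2) = 10*0 = 0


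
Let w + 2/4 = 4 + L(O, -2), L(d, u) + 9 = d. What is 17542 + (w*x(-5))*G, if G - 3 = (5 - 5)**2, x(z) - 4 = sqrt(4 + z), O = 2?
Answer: 17500 - 21*I/2 ≈ 17500.0 - 10.5*I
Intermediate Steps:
x(z) = 4 + sqrt(4 + z)
L(d, u) = -9 + d
G = 3 (G = 3 + (5 - 5)**2 = 3 + 0**2 = 3 + 0 = 3)
w = -7/2 (w = -1/2 + (4 + (-9 + 2)) = -1/2 + (4 - 7) = -1/2 - 3 = -7/2 ≈ -3.5000)
17542 + (w*x(-5))*G = 17542 - 7*(4 + sqrt(4 - 5))/2*3 = 17542 - 7*(4 + sqrt(-1))/2*3 = 17542 - 7*(4 + I)/2*3 = 17542 + (-14 - 7*I/2)*3 = 17542 + (-42 - 21*I/2) = 17500 - 21*I/2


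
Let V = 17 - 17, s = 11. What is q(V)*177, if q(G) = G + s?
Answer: 1947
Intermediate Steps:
V = 0
q(G) = 11 + G (q(G) = G + 11 = 11 + G)
q(V)*177 = (11 + 0)*177 = 11*177 = 1947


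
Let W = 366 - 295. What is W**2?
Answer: 5041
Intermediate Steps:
W = 71
W**2 = 71**2 = 5041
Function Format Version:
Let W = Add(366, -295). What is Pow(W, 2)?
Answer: 5041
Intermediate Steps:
W = 71
Pow(W, 2) = Pow(71, 2) = 5041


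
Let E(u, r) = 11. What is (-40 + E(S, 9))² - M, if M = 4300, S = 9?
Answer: -3459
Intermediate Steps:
(-40 + E(S, 9))² - M = (-40 + 11)² - 1*4300 = (-29)² - 4300 = 841 - 4300 = -3459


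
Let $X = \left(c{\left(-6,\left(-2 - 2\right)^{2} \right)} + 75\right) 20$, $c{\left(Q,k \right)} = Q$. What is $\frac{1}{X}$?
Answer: $\frac{1}{1380} \approx 0.00072464$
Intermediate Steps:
$X = 1380$ ($X = \left(-6 + 75\right) 20 = 69 \cdot 20 = 1380$)
$\frac{1}{X} = \frac{1}{1380}$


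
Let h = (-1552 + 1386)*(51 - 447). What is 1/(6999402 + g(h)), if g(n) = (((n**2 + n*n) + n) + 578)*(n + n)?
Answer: 1/1136248043066634 ≈ 8.8009e-16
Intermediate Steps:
h = 65736 (h = -166*(-396) = 65736)
g(n) = 2*n*(578 + n + 2*n**2) (g(n) = (((n**2 + n**2) + n) + 578)*(2*n) = ((2*n**2 + n) + 578)*(2*n) = ((n + 2*n**2) + 578)*(2*n) = (578 + n + 2*n**2)*(2*n) = 2*n*(578 + n + 2*n**2))
1/(6999402 + g(h)) = 1/(6999402 + 2*65736*(578 + 65736 + 2*65736**2)) = 1/(6999402 + 2*65736*(578 + 65736 + 2*4321221696)) = 1/(6999402 + 2*65736*(578 + 65736 + 8642443392)) = 1/(6999402 + 2*65736*8642509706) = 1/(6999402 + 1136248036067232) = 1/1136248043066634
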